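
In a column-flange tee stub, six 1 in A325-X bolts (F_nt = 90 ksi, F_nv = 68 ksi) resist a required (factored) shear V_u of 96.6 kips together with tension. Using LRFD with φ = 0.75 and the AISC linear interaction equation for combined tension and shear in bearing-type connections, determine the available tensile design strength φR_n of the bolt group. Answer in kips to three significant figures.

286 kips

A_b = π·1²/4 = 0.7854 in²; f_rv = 96.6 / (6 × 0.7854) = 20.5 ksi.
F'_nt = 1.3 F_nt − (F_nt / φF_nv) f_rv = 1.3·90 − (90/(0.75·68))·20.5 = 80.83 ksi, capped at F_nt → F'_nt = 80.83 ksi.
R_n = F'_nt · A_b · n = 80.83 × 0.7854 × 6 = 380.9 kips.
Design strength φR_n = 0.75 × 380.9 = 286 kips.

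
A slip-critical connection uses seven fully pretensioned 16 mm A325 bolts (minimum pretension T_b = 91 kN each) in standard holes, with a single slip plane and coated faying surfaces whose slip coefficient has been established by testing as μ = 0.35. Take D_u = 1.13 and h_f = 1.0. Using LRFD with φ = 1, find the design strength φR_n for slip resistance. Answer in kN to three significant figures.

R_n = μ · D_u · h_f · T_b · n_s · n_b = 0.35 × 1.13 × 1.0 × 91 × 1 × 7 = 251.9 kN.
Design strength φR_n = 1 × 251.9 = 252 kN.

252 kN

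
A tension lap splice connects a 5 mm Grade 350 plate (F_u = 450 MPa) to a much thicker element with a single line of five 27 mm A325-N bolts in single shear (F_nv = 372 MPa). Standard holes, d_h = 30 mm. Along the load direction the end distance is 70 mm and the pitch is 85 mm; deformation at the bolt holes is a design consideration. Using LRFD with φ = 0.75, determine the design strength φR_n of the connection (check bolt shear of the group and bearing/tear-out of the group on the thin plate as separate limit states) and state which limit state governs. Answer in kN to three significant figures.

Bolt shear: A_b = π·27²/4 = 572.6 mm²; R_n = 372 × 572.6 × 5 × 1 / 1000 = 1065 kN → 0.75 × 1065 = 799 kN.
Bearing (1.2 l_c t F_u ≤ 2.4 d t F_u): upper limit = 2.4·27·5·450 / 1000 = 145.8 kN.
  Edge l_c = 70 − 30/2 = 55 → r_n = 145.8 kN; interior l_c = 85 − 30 = 55 → r_n = 145.8 kN.
  R_n,bearing = 1·145.8 + 4·145.8 = 729 kN → 0.75 × 729 = 547 kN.
Bearing governs: 547 kN.

547 kN (bearing governs)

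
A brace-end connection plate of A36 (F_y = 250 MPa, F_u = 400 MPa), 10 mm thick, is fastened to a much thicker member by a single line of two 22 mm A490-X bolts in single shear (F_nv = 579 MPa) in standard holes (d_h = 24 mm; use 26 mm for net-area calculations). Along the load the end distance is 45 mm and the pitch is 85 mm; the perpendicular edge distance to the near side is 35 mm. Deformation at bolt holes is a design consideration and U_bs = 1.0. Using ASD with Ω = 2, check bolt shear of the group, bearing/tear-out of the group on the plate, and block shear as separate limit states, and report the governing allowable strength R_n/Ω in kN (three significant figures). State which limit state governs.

Bolt shear: A_b = π·22²/4 = 380.1 mm²; R_n = 579 × 380.1 × 2 × 1 / 1000 = 440.2 kN → 440.2 / 2 = 220 kN.
Bearing: edge l_c = 33, r_n = 158.4 kN; interior l_c = 61, r_n = 211.2 kN; R_n = 158.4 + 1·211.2 = 369.6 kN → 185 kN.
Block shear: A_gv = 1300, A_nv = 910, A_nt = 220 mm²; R_n = min(0.6F_uA_nv, 0.6F_yA_gv) + U_bs·F_u·A_nt = 283 kN → 142 kN.
Block shear governs: 142 kN.

142 kN (block shear governs)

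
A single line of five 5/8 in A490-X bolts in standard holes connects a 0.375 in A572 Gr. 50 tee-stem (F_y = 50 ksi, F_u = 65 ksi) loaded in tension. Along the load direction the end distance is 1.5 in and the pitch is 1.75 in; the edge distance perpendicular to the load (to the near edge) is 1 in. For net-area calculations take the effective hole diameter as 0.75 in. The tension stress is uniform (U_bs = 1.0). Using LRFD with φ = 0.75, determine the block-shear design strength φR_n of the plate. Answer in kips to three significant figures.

Shear plane L_v = 1.5 + 4·1.75 = 8.5 in; A_gv = 8.5 × 0.375 = 3.188 in².
A_nv = (8.5 − 4.5·0.75) × 0.375 = 1.922 in².
A_nt = (1 − 0.5·0.75) × 0.375 = 0.2344 in².
0.6 F_u A_nv = 74.95 kips; 0.6 F_y A_gv = 95.62 kips → shear rupture governs the shear term.
R_n = 74.95 + 1.0 × 65 × 0.2344 = 90.19 kips.
Design strength φR_n = 0.75 × 90.19 = 67.6 kips.

67.6 kips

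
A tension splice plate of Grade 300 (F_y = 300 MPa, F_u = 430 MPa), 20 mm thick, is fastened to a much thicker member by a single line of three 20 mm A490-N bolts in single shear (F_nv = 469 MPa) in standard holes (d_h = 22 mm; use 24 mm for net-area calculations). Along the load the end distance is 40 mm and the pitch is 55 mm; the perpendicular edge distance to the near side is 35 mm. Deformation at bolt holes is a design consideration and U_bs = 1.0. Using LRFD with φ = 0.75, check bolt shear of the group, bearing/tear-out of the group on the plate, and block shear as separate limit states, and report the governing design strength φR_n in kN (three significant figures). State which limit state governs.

Bolt shear: A_b = π·20²/4 = 314.2 mm²; R_n = 469 × 314.2 × 3 × 1 / 1000 = 442 kN → 0.75 × 442 = 332 kN.
Bearing: edge l_c = 29, r_n = 299.3 kN; interior l_c = 33, r_n = 340.6 kN; R_n = 299.3 + 2·340.6 = 980.4 kN → 735 kN.
Block shear: A_gv = 3000, A_nv = 1800, A_nt = 460 mm²; R_n = min(0.6F_uA_nv, 0.6F_yA_gv) + U_bs·F_u·A_nt = 662.2 kN → 497 kN.
Bolt shear governs: 332 kN.

332 kN (bolt shear governs)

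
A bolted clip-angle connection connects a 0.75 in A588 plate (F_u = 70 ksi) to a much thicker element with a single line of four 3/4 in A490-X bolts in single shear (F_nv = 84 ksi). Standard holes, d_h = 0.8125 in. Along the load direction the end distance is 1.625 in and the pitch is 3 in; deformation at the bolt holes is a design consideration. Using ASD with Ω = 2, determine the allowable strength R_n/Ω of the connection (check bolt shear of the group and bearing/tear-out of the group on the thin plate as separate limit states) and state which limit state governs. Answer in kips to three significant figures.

Bolt shear: A_b = π·0.75²/4 = 0.4418 in²; R_n = 84 × 0.4418 × 4 × 1 = 148.4 kips → 148.4 / 2 = 74.2 kips.
Bearing (1.2 l_c t F_u ≤ 2.4 d t F_u): upper limit = 2.4·0.75·0.75·70 = 94.5 kips.
  Edge l_c = 1.625 − 0.8125/2 = 1.219 → r_n = 76.78 kips; interior l_c = 3 − 0.8125 = 2.188 → r_n = 94.5 kips.
  R_n,bearing = 1·76.78 + 3·94.5 = 360.3 kips → 360.3 / 2 = 180 kips.
Bolt shear governs: 74.2 kips.

74.2 kips (bolt shear governs)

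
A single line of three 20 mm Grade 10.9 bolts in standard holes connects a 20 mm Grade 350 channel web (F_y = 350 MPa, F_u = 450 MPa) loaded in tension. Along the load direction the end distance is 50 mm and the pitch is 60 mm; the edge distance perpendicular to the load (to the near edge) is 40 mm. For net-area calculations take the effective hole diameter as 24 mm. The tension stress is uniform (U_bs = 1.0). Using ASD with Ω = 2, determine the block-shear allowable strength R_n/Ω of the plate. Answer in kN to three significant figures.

423 kN

Shear plane L_v = 50 + 2·60 = 170 mm; A_gv = 170 × 20 = 3400 mm².
A_nv = (170 − 2.5·24) × 20 = 2200 mm².
A_nt = (40 − 0.5·24) × 20 = 560 mm².
0.6 F_u A_nv = 594 kN; 0.6 F_y A_gv = 714 kN → shear rupture governs the shear term.
R_n = 594 + 1.0 × 450 × 560 / 1000 = 846 kN.
Allowable strength R_n/Ω = 846 / 2 = 423 kN.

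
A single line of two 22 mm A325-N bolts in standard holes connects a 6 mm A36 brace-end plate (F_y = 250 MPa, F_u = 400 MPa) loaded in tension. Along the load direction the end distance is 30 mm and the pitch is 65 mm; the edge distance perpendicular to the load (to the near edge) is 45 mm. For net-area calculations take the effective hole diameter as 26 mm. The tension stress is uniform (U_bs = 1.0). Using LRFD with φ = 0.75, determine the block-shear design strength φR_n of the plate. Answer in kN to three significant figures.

118 kN

Shear plane L_v = 30 + 1·65 = 95 mm; A_gv = 95 × 6 = 570 mm².
A_nv = (95 − 1.5·26) × 6 = 336 mm².
A_nt = (45 − 0.5·26) × 6 = 192 mm².
0.6 F_u A_nv = 80.64 kN; 0.6 F_y A_gv = 85.5 kN → shear rupture governs the shear term.
R_n = 80.64 + 1.0 × 400 × 192 / 1000 = 157.4 kN.
Design strength φR_n = 0.75 × 157.4 = 118 kN.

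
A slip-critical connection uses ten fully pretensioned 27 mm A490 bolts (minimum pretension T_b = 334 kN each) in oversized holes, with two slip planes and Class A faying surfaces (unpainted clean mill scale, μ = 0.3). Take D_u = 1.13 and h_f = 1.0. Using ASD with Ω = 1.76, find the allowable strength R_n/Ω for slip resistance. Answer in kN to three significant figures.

R_n = μ · D_u · h_f · T_b · n_s · n_b = 0.3 × 1.13 × 1.0 × 334 × 2 × 10 = 2265 kN.
Allowable strength R_n/Ω = 2265 / 1.76 = 1290 kN.

1290 kN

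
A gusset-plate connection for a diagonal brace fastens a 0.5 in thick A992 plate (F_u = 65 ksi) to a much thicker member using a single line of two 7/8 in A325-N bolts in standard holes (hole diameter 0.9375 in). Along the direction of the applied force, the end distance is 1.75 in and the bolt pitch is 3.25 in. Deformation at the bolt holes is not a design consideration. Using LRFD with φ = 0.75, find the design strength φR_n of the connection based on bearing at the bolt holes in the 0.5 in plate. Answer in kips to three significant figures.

Per bolt r_n = 1.5 l_c t F_u ≤ 3.0 d t F_u; upper limit = 3.0 × 0.875 × 0.5 × 65 = 85.31 kips.
Edge bolt: l_c = 1.75 − 0.9375/2 = 1.281 in → 1.5 × 1.281 × 0.5 × 65 = 62.46 → r_n = 62.46 kips.
Interior bolts: l_c = 3.25 − 0.9375 = 2.312 in → 1.5 × 2.312 × 0.5 × 65 = 112.7 → r_n = 85.31 kips.
R_n = 1 × 62.46 + 1 × 85.31 = 147.8 kips.
Design strength φR_n = 0.75 × 147.8 = 111 kips.

111 kips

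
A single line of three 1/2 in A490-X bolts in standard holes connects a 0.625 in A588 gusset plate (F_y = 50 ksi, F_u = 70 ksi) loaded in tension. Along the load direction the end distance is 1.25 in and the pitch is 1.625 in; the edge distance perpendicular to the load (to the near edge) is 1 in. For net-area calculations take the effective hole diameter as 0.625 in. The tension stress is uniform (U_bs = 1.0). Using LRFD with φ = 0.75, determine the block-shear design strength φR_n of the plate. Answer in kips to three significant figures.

Shear plane L_v = 1.25 + 2·1.625 = 4.5 in; A_gv = 4.5 × 0.625 = 2.812 in².
A_nv = (4.5 − 2.5·0.625) × 0.625 = 1.836 in².
A_nt = (1 − 0.5·0.625) × 0.625 = 0.4297 in².
0.6 F_u A_nv = 77.11 kips; 0.6 F_y A_gv = 84.38 kips → shear rupture governs the shear term.
R_n = 77.11 + 1.0 × 70 × 0.4297 = 107.2 kips.
Design strength φR_n = 0.75 × 107.2 = 80.4 kips.

80.4 kips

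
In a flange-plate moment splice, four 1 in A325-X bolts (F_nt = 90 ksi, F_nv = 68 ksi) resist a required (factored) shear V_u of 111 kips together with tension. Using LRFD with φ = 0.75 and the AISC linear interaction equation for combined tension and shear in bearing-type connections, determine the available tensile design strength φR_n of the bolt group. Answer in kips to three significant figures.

129 kips

A_b = π·1²/4 = 0.7854 in²; f_rv = 111 / (4 × 0.7854) = 35.33 ksi.
F'_nt = 1.3 F_nt − (F_nt / φF_nv) f_rv = 1.3·90 − (90/(0.75·68))·35.33 = 54.65 ksi, capped at F_nt → F'_nt = 54.65 ksi.
R_n = F'_nt · A_b · n = 54.65 × 0.7854 × 4 = 171.7 kips.
Design strength φR_n = 0.75 × 171.7 = 129 kips.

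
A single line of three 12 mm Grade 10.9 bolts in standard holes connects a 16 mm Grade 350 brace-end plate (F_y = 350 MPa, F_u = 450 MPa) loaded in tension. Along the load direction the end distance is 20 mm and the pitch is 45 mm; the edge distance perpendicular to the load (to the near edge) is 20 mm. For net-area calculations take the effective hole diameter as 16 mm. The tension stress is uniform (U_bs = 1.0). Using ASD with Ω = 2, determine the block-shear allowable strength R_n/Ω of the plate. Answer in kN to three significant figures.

Shear plane L_v = 20 + 2·45 = 110 mm; A_gv = 110 × 16 = 1760 mm².
A_nv = (110 − 2.5·16) × 16 = 1120 mm².
A_nt = (20 − 0.5·16) × 16 = 192 mm².
0.6 F_u A_nv = 302.4 kN; 0.6 F_y A_gv = 369.6 kN → shear rupture governs the shear term.
R_n = 302.4 + 1.0 × 450 × 192 / 1000 = 388.8 kN.
Allowable strength R_n/Ω = 388.8 / 2 = 194 kN.

194 kN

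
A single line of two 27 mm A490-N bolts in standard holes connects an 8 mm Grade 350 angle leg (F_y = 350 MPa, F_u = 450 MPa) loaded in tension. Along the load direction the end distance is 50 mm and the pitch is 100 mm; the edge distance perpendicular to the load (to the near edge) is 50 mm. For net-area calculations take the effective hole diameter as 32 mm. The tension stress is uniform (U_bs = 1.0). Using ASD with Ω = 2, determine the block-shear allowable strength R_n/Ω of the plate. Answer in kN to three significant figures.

171 kN

Shear plane L_v = 50 + 1·100 = 150 mm; A_gv = 150 × 8 = 1200 mm².
A_nv = (150 − 1.5·32) × 8 = 816 mm².
A_nt = (50 − 0.5·32) × 8 = 272 mm².
0.6 F_u A_nv = 220.3 kN; 0.6 F_y A_gv = 252 kN → shear rupture governs the shear term.
R_n = 220.3 + 1.0 × 450 × 272 / 1000 = 342.7 kN.
Allowable strength R_n/Ω = 342.7 / 2 = 171 kN.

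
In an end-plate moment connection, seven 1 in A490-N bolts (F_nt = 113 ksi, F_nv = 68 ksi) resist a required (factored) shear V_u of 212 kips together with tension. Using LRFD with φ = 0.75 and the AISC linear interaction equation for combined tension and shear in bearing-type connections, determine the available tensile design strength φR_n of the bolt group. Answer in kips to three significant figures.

A_b = π·1²/4 = 0.7854 in²; f_rv = 212 / (7 × 0.7854) = 38.56 ksi.
F'_nt = 1.3 F_nt − (F_nt / φF_nv) f_rv = 1.3·113 − (113/(0.75·68))·38.56 = 61.46 ksi, capped at F_nt → F'_nt = 61.46 ksi.
R_n = F'_nt · A_b · n = 61.46 × 0.7854 × 7 = 337.9 kips.
Design strength φR_n = 0.75 × 337.9 = 253 kips.

253 kips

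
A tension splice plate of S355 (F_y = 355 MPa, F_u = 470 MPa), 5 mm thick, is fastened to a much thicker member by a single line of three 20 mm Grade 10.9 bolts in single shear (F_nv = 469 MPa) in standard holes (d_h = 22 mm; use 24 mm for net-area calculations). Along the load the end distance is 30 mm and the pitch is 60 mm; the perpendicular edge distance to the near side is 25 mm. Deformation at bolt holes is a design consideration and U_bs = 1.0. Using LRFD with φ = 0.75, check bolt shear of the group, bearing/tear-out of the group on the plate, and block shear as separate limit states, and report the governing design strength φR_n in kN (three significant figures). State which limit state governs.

Bolt shear: A_b = π·20²/4 = 314.2 mm²; R_n = 469 × 314.2 × 3 × 1 / 1000 = 442 kN → 0.75 × 442 = 332 kN.
Bearing: edge l_c = 19, r_n = 53.58 kN; interior l_c = 38, r_n = 107.2 kN; R_n = 53.58 + 2·107.2 = 267.9 kN → 201 kN.
Block shear: A_gv = 750, A_nv = 450, A_nt = 65 mm²; R_n = min(0.6F_uA_nv, 0.6F_yA_gv) + U_bs·F_u·A_nt = 157.5 kN → 118 kN.
Block shear governs: 118 kN.

118 kN (block shear governs)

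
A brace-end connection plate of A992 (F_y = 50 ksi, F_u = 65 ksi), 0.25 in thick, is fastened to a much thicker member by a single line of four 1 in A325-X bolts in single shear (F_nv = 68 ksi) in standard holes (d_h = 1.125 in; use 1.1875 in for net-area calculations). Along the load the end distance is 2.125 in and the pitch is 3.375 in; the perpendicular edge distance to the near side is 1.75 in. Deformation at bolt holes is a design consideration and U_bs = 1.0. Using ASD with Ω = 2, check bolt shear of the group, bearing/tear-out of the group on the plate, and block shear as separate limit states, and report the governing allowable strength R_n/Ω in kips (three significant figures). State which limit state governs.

48.9 kips (block shear governs)

Bolt shear: A_b = π·1²/4 = 0.7854 in²; R_n = 68 × 0.7854 × 4 × 1 = 213.6 kips → 213.6 / 2 = 107 kips.
Bearing: edge l_c = 1.562, r_n = 30.47 kips; interior l_c = 2.25, r_n = 39 kips; R_n = 30.47 + 3·39 = 147.5 kips → 73.7 kips.
Block shear: A_gv = 3.062, A_nv = 2.023, A_nt = 0.2891 in²; R_n = min(0.6F_uA_nv, 0.6F_yA_gv) + U_bs·F_u·A_nt = 97.7 kips → 48.9 kips.
Block shear governs: 48.9 kips.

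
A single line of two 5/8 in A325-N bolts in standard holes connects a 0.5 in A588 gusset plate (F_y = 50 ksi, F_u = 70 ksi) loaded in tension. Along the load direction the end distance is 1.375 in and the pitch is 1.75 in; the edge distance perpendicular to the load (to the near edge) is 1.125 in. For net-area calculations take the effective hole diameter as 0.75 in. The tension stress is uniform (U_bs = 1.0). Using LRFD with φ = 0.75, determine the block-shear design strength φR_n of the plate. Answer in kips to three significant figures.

51.2 kips

Shear plane L_v = 1.375 + 1·1.75 = 3.125 in; A_gv = 3.125 × 0.5 = 1.562 in².
A_nv = (3.125 − 1.5·0.75) × 0.5 = 1 in².
A_nt = (1.125 − 0.5·0.75) × 0.5 = 0.375 in².
0.6 F_u A_nv = 42 kips; 0.6 F_y A_gv = 46.88 kips → shear rupture governs the shear term.
R_n = 42 + 1.0 × 70 × 0.375 = 68.25 kips.
Design strength φR_n = 0.75 × 68.25 = 51.2 kips.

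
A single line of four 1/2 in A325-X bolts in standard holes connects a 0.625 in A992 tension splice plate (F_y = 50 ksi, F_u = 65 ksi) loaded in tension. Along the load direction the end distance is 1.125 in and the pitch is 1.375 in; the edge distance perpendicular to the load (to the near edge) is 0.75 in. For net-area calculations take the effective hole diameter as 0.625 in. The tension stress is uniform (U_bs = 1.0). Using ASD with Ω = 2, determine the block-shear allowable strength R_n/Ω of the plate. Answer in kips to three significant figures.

46.2 kips

Shear plane L_v = 1.125 + 3·1.375 = 5.25 in; A_gv = 5.25 × 0.625 = 3.281 in².
A_nv = (5.25 − 3.5·0.625) × 0.625 = 1.914 in².
A_nt = (0.75 − 0.5·0.625) × 0.625 = 0.2734 in².
0.6 F_u A_nv = 74.65 kips; 0.6 F_y A_gv = 98.44 kips → shear rupture governs the shear term.
R_n = 74.65 + 1.0 × 65 × 0.2734 = 92.42 kips.
Allowable strength R_n/Ω = 92.42 / 2 = 46.2 kips.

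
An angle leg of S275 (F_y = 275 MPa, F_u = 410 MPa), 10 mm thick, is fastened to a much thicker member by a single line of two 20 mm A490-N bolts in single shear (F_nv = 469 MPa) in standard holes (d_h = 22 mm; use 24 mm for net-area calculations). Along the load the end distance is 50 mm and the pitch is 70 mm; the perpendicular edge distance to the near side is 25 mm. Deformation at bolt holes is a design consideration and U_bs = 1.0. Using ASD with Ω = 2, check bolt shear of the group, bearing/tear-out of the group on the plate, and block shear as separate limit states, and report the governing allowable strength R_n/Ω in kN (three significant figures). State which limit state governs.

126 kN (block shear governs)

Bolt shear: A_b = π·20²/4 = 314.2 mm²; R_n = 469 × 314.2 × 2 × 1 / 1000 = 294.7 kN → 294.7 / 2 = 147 kN.
Bearing: edge l_c = 39, r_n = 191.9 kN; interior l_c = 48, r_n = 196.8 kN; R_n = 191.9 + 1·196.8 = 388.7 kN → 194 kN.
Block shear: A_gv = 1200, A_nv = 840, A_nt = 130 mm²; R_n = min(0.6F_uA_nv, 0.6F_yA_gv) + U_bs·F_u·A_nt = 251.3 kN → 126 kN.
Block shear governs: 126 kN.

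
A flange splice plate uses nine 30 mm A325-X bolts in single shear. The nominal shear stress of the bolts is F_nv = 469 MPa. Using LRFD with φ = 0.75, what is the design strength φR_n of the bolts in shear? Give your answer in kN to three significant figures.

2240 kN

A_b = π × 30² / 4 = 706.9 mm².
R_n = F_nv · A_b · n · n_s = 469 × 706.9 × 9 × 1 / 1000 = 2984 kN.
Design strength φR_n = 0.75 × 2984 = 2240 kN.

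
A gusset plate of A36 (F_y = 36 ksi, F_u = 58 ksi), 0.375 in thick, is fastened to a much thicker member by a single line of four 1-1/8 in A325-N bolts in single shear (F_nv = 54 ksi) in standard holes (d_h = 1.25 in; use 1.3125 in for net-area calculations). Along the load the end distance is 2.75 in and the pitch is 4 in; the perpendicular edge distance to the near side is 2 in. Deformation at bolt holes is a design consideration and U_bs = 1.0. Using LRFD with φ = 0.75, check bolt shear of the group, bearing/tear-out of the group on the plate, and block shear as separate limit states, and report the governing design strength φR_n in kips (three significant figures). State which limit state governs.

112 kips (block shear governs)

Bolt shear: A_b = π·1.125²/4 = 0.994 in²; R_n = 54 × 0.994 × 4 × 1 = 214.7 kips → 0.75 × 214.7 = 161 kips.
Bearing: edge l_c = 2.125, r_n = 55.46 kips; interior l_c = 2.75, r_n = 58.72 kips; R_n = 55.46 + 3·58.72 = 231.6 kips → 174 kips.
Block shear: A_gv = 5.531, A_nv = 3.809, A_nt = 0.5039 in²; R_n = min(0.6F_uA_nv, 0.6F_yA_gv) + U_bs·F_u·A_nt = 148.7 kips → 112 kips.
Block shear governs: 112 kips.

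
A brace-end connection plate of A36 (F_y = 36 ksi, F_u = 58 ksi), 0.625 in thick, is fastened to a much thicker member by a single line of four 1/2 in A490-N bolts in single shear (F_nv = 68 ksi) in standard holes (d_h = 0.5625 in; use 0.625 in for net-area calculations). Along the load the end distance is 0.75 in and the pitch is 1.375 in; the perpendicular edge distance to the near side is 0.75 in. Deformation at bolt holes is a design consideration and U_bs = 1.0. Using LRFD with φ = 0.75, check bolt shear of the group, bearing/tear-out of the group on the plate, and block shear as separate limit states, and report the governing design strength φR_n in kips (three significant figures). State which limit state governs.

40.1 kips (bolt shear governs)

Bolt shear: A_b = π·0.5²/4 = 0.1963 in²; R_n = 68 × 0.1963 × 4 × 1 = 53.41 kips → 0.75 × 53.41 = 40.1 kips.
Bearing: edge l_c = 0.4688, r_n = 20.39 kips; interior l_c = 0.8125, r_n = 35.34 kips; R_n = 20.39 + 3·35.34 = 126.4 kips → 94.8 kips.
Block shear: A_gv = 3.047, A_nv = 1.68, A_nt = 0.2734 in²; R_n = min(0.6F_uA_nv, 0.6F_yA_gv) + U_bs·F_u·A_nt = 74.31 kips → 55.7 kips.
Bolt shear governs: 40.1 kips.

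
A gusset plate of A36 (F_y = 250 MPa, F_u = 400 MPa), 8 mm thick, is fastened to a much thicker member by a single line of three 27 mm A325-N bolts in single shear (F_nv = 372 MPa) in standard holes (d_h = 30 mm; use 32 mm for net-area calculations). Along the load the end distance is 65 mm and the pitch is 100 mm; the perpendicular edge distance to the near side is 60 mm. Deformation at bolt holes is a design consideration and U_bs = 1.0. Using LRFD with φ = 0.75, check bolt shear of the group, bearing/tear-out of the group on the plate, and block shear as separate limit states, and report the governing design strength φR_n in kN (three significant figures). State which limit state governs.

344 kN (block shear governs)

Bolt shear: A_b = π·27²/4 = 572.6 mm²; R_n = 372 × 572.6 × 3 × 1 / 1000 = 639 kN → 0.75 × 639 = 479 kN.
Bearing: edge l_c = 50, r_n = 192 kN; interior l_c = 70, r_n = 207.4 kN; R_n = 192 + 2·207.4 = 606.7 kN → 455 kN.
Block shear: A_gv = 2120, A_nv = 1480, A_nt = 352 mm²; R_n = min(0.6F_uA_nv, 0.6F_yA_gv) + U_bs·F_u·A_nt = 458.8 kN → 344 kN.
Block shear governs: 344 kN.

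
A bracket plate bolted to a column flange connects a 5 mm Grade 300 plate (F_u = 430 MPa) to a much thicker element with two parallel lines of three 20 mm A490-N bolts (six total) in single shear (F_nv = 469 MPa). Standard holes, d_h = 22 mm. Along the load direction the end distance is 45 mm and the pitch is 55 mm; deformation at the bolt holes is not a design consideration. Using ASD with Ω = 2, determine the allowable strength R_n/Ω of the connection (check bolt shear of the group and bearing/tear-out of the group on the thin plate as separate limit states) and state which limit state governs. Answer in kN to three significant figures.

322 kN (bearing governs)

Bolt shear: A_b = π·20²/4 = 314.2 mm²; R_n = 469 × 314.2 × 6 × 1 / 1000 = 884 kN → 884 / 2 = 442 kN.
Bearing (1.5 l_c t F_u ≤ 3.0 d t F_u): upper limit = 3.0·20·5·430 / 1000 = 129 kN.
  Edge l_c = 45 − 22/2 = 34 → r_n = 109.7 kN; interior l_c = 55 − 22 = 33 → r_n = 106.4 kN.
  R_n,bearing = 2·109.7 + 4·106.4 = 645 kN → 645 / 2 = 322 kN.
Bearing governs: 322 kN.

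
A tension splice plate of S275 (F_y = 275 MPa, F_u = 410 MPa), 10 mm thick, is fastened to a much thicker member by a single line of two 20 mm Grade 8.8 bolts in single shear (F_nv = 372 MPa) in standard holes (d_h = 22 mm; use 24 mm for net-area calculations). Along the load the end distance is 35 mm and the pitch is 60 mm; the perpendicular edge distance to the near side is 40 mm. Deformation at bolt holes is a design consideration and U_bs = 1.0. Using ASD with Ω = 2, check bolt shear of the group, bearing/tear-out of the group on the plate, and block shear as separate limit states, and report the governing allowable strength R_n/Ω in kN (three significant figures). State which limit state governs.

Bolt shear: A_b = π·20²/4 = 314.2 mm²; R_n = 372 × 314.2 × 2 × 1 / 1000 = 233.7 kN → 233.7 / 2 = 117 kN.
Bearing: edge l_c = 24, r_n = 118.1 kN; interior l_c = 38, r_n = 187 kN; R_n = 118.1 + 1·187 = 305 kN → 153 kN.
Block shear: A_gv = 950, A_nv = 590, A_nt = 280 mm²; R_n = min(0.6F_uA_nv, 0.6F_yA_gv) + U_bs·F_u·A_nt = 259.9 kN → 130 kN.
Bolt shear governs: 117 kN.

117 kN (bolt shear governs)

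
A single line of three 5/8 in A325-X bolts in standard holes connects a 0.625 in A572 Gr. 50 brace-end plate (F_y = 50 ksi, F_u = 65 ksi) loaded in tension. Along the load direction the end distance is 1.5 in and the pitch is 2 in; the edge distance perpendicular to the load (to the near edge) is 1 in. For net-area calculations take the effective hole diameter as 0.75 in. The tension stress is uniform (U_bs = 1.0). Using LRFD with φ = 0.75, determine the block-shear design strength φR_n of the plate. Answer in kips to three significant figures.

85.3 kips

Shear plane L_v = 1.5 + 2·2 = 5.5 in; A_gv = 5.5 × 0.625 = 3.438 in².
A_nv = (5.5 − 2.5·0.75) × 0.625 = 2.266 in².
A_nt = (1 − 0.5·0.75) × 0.625 = 0.3906 in².
0.6 F_u A_nv = 88.36 kips; 0.6 F_y A_gv = 103.1 kips → shear rupture governs the shear term.
R_n = 88.36 + 1.0 × 65 × 0.3906 = 113.8 kips.
Design strength φR_n = 0.75 × 113.8 = 85.3 kips.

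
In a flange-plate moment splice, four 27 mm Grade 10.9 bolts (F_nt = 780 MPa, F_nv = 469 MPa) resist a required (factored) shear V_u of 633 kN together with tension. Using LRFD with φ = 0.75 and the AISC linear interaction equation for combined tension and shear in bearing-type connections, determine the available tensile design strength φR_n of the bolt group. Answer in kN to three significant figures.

A_b = π·27²/4 = 572.6 mm²; f_rv = 633 × 1000 / (4 × 572.6) = 276.4 MPa.
F'_nt = 1.3 F_nt − (F_nt / φF_nv) f_rv = 1.3·780 − (780/(0.75·469))·276.4 = 401.1 MPa, capped at F_nt → F'_nt = 401.1 MPa.
R_n = F'_nt · A_b · n = 401.1 × 572.6 × 4 / 1000 = 918.6 kN.
Design strength φR_n = 0.75 × 918.6 = 689 kN.

689 kN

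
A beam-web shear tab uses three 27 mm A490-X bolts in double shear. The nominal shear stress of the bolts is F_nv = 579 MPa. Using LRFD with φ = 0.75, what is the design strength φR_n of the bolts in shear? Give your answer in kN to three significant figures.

1490 kN

A_b = π × 27² / 4 = 572.6 mm².
R_n = F_nv · A_b · n · n_s = 579 × 572.6 × 3 × 2 / 1000 = 1989 kN.
Design strength φR_n = 0.75 × 1989 = 1490 kN.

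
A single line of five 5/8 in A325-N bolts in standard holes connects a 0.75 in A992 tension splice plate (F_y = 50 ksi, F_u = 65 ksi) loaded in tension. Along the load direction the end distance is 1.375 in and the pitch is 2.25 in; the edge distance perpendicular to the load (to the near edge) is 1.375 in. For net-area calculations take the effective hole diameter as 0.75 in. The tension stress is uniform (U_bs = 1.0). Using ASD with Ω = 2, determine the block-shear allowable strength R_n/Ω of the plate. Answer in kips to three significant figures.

Shear plane L_v = 1.375 + 4·2.25 = 10.38 in; A_gv = 10.38 × 0.75 = 7.781 in².
A_nv = (10.38 − 4.5·0.75) × 0.75 = 5.25 in².
A_nt = (1.375 − 0.5·0.75) × 0.75 = 0.75 in².
0.6 F_u A_nv = 204.8 kips; 0.6 F_y A_gv = 233.4 kips → shear rupture governs the shear term.
R_n = 204.8 + 1.0 × 65 × 0.75 = 253.5 kips.
Allowable strength R_n/Ω = 253.5 / 2 = 127 kips.

127 kips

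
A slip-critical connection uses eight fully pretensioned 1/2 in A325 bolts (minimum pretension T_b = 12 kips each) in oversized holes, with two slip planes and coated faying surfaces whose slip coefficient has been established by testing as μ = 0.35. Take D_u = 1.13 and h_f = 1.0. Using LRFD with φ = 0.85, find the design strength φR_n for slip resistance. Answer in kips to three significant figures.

R_n = μ · D_u · h_f · T_b · n_s · n_b = 0.35 × 1.13 × 1.0 × 12 × 2 × 8 = 75.94 kips.
Design strength φR_n = 0.85 × 75.94 = 64.5 kips.

64.5 kips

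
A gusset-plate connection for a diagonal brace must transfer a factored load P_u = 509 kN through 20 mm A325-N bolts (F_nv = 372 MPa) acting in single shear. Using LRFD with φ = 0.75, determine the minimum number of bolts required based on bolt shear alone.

6 bolts

A_b = π·20²/4 = 314.2 mm².
Per-bolt design strength φR_n = 0.75 × 372 × 314.2 × 1 / 1000 = 87.65 kN.
n ≥ 509 / 87.65 = 5.807 → use 6 bolts.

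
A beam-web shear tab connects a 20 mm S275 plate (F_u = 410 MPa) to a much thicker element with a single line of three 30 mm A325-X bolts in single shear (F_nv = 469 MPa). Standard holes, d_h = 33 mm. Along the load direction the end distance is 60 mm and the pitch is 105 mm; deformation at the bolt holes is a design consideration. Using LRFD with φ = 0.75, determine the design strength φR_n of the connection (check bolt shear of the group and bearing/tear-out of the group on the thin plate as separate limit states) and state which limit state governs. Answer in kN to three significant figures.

Bolt shear: A_b = π·30²/4 = 706.9 mm²; R_n = 469 × 706.9 × 3 × 1 / 1000 = 994.5 kN → 0.75 × 994.5 = 746 kN.
Bearing (1.2 l_c t F_u ≤ 2.4 d t F_u): upper limit = 2.4·30·20·410 / 1000 = 590.4 kN.
  Edge l_c = 60 − 33/2 = 43.5 → r_n = 428 kN; interior l_c = 105 − 33 = 72 → r_n = 590.4 kN.
  R_n,bearing = 1·428 + 2·590.4 = 1609 kN → 0.75 × 1609 = 1210 kN.
Bolt shear governs: 746 kN.

746 kN (bolt shear governs)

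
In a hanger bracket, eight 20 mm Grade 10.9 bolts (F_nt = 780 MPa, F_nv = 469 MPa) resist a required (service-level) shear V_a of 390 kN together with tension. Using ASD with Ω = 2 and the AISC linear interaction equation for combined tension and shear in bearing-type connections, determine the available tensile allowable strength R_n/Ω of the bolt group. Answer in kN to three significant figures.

A_b = π·20²/4 = 314.2 mm²; f_rv = 390 × 1000 / (8 × 314.2) = 155.2 MPa.
F'_nt = 1.3 F_nt − (Ω F_nt / F_nv) f_rv = 1.3·780 − (2·780/469)·155.2 = 497.8 MPa, capped at F_nt → F'_nt = 497.8 MPa.
R_n = F'_nt · A_b · n = 497.8 × 314.2 × 8 / 1000 = 1251 kN.
Allowable strength R_n/Ω = 1251 / 2 = 626 kN.

626 kN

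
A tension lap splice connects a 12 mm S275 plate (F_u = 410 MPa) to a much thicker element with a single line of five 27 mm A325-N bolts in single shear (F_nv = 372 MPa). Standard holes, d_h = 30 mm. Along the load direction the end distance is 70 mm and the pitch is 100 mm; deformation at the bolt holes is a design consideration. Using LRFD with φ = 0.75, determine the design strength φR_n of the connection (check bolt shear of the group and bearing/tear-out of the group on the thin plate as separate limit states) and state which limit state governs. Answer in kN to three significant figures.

799 kN (bolt shear governs)

Bolt shear: A_b = π·27²/4 = 572.6 mm²; R_n = 372 × 572.6 × 5 × 1 / 1000 = 1065 kN → 0.75 × 1065 = 799 kN.
Bearing (1.2 l_c t F_u ≤ 2.4 d t F_u): upper limit = 2.4·27·12·410 / 1000 = 318.8 kN.
  Edge l_c = 70 − 30/2 = 55 → r_n = 318.8 kN; interior l_c = 100 − 30 = 70 → r_n = 318.8 kN.
  R_n,bearing = 1·318.8 + 4·318.8 = 1594 kN → 0.75 × 1594 = 1200 kN.
Bolt shear governs: 799 kN.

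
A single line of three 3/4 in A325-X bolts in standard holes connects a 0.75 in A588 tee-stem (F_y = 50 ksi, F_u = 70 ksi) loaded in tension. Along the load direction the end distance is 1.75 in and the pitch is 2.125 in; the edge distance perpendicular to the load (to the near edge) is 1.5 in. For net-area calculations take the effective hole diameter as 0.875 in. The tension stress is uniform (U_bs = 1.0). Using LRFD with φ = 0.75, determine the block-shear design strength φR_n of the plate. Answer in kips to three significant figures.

Shear plane L_v = 1.75 + 2·2.125 = 6 in; A_gv = 6 × 0.75 = 4.5 in².
A_nv = (6 − 2.5·0.875) × 0.75 = 2.859 in².
A_nt = (1.5 − 0.5·0.875) × 0.75 = 0.7969 in².
0.6 F_u A_nv = 120.1 kips; 0.6 F_y A_gv = 135 kips → shear rupture governs the shear term.
R_n = 120.1 + 1.0 × 70 × 0.7969 = 175.9 kips.
Design strength φR_n = 0.75 × 175.9 = 132 kips.

132 kips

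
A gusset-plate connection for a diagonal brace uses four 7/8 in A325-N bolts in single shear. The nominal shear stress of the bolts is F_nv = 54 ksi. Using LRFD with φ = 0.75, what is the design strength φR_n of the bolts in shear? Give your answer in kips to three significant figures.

A_b = π × 0.875² / 4 = 0.6013 in².
R_n = F_nv · A_b · n · n_s = 54 × 0.6013 × 4 × 1 = 129.9 kips.
Design strength φR_n = 0.75 × 129.9 = 97.4 kips.

97.4 kips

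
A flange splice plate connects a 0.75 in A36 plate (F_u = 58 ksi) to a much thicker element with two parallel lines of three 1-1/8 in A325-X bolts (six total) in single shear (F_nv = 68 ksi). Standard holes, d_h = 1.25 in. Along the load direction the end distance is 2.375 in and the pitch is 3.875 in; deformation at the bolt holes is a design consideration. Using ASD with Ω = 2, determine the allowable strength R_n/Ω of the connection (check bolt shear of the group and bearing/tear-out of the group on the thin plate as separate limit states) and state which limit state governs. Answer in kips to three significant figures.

203 kips (bolt shear governs)

Bolt shear: A_b = π·1.125²/4 = 0.994 in²; R_n = 68 × 0.994 × 6 × 1 = 405.6 kips → 405.6 / 2 = 203 kips.
Bearing (1.2 l_c t F_u ≤ 2.4 d t F_u): upper limit = 2.4·1.125·0.75·58 = 117.4 kips.
  Edge l_c = 2.375 − 1.25/2 = 1.75 → r_n = 91.35 kips; interior l_c = 3.875 − 1.25 = 2.625 → r_n = 117.4 kips.
  R_n,bearing = 2·91.35 + 4·117.4 = 652.5 kips → 652.5 / 2 = 326 kips.
Bolt shear governs: 203 kips.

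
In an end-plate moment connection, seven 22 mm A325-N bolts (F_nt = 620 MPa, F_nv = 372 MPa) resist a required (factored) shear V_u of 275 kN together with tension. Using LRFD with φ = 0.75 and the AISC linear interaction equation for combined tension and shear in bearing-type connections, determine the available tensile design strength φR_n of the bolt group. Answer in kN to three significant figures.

A_b = π·22²/4 = 380.1 mm²; f_rv = 275 × 1000 / (7 × 380.1) = 103.3 MPa.
F'_nt = 1.3 F_nt − (F_nt / φF_nv) f_rv = 1.3·620 − (620/(0.75·372))·103.3 = 576.3 MPa, capped at F_nt → F'_nt = 576.3 MPa.
R_n = F'_nt · A_b · n = 576.3 × 380.1 × 7 / 1000 = 1534 kN.
Design strength φR_n = 0.75 × 1534 = 1150 kN.

1150 kN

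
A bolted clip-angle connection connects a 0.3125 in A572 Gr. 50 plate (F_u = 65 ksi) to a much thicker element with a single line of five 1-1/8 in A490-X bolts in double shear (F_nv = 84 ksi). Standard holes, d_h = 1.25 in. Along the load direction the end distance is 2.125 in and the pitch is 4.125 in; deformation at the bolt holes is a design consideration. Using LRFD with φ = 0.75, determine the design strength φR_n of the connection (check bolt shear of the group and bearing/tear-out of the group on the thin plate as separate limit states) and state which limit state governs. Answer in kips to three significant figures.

Bolt shear: A_b = π·1.125²/4 = 0.994 in²; R_n = 84 × 0.994 × 5 × 2 = 835 kips → 0.75 × 835 = 626 kips.
Bearing (1.2 l_c t F_u ≤ 2.4 d t F_u): upper limit = 2.4·1.125·0.3125·65 = 54.84 kips.
  Edge l_c = 2.125 − 1.25/2 = 1.5 → r_n = 36.56 kips; interior l_c = 4.125 − 1.25 = 2.875 → r_n = 54.84 kips.
  R_n,bearing = 1·36.56 + 4·54.84 = 255.9 kips → 0.75 × 255.9 = 192 kips.
Bearing governs: 192 kips.

192 kips (bearing governs)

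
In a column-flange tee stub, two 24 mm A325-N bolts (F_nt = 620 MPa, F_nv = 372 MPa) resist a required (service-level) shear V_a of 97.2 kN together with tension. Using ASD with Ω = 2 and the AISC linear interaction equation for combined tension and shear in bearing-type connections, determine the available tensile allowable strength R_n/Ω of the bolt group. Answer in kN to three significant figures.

203 kN

A_b = π·24²/4 = 452.4 mm²; f_rv = 97.2 × 1000 / (2 × 452.4) = 107.4 MPa.
F'_nt = 1.3 F_nt − (Ω F_nt / F_nv) f_rv = 1.3·620 − (2·620/372)·107.4 = 447.9 MPa, capped at F_nt → F'_nt = 447.9 MPa.
R_n = F'_nt · A_b · n = 447.9 × 452.4 × 2 / 1000 = 405.3 kN.
Allowable strength R_n/Ω = 405.3 / 2 = 203 kN.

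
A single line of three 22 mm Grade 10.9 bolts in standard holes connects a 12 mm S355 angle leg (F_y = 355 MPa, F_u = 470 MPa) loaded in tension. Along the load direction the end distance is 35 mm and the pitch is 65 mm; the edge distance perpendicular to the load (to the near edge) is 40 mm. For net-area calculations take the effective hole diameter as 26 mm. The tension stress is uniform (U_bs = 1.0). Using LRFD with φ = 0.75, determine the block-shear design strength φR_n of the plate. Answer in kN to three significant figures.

368 kN

Shear plane L_v = 35 + 2·65 = 165 mm; A_gv = 165 × 12 = 1980 mm².
A_nv = (165 − 2.5·26) × 12 = 1200 mm².
A_nt = (40 − 0.5·26) × 12 = 324 mm².
0.6 F_u A_nv = 338.4 kN; 0.6 F_y A_gv = 421.7 kN → shear rupture governs the shear term.
R_n = 338.4 + 1.0 × 470 × 324 / 1000 = 490.7 kN.
Design strength φR_n = 0.75 × 490.7 = 368 kN.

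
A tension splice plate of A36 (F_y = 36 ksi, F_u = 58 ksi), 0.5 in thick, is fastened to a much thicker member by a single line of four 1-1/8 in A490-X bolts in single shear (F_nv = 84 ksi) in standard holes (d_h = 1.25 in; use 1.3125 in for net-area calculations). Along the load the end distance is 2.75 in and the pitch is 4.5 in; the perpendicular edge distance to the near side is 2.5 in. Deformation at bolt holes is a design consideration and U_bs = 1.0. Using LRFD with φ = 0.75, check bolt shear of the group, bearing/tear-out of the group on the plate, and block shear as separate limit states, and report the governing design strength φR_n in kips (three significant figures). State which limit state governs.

172 kips (block shear governs)

Bolt shear: A_b = π·1.125²/4 = 0.994 in²; R_n = 84 × 0.994 × 4 × 1 = 334 kips → 0.75 × 334 = 250 kips.
Bearing: edge l_c = 2.125, r_n = 73.95 kips; interior l_c = 3.25, r_n = 78.3 kips; R_n = 73.95 + 3·78.3 = 308.8 kips → 232 kips.
Block shear: A_gv = 8.125, A_nv = 5.828, A_nt = 0.9219 in²; R_n = min(0.6F_uA_nv, 0.6F_yA_gv) + U_bs·F_u·A_nt = 229 kips → 172 kips.
Block shear governs: 172 kips.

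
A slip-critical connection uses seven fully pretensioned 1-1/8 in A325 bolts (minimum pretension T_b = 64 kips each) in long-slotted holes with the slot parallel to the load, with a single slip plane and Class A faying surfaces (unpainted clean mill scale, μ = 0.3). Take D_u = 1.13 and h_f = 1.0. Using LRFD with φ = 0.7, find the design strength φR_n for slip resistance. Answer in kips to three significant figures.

106 kips

R_n = μ · D_u · h_f · T_b · n_s · n_b = 0.3 × 1.13 × 1.0 × 64 × 1 × 7 = 151.9 kips.
Design strength φR_n = 0.7 × 151.9 = 106 kips.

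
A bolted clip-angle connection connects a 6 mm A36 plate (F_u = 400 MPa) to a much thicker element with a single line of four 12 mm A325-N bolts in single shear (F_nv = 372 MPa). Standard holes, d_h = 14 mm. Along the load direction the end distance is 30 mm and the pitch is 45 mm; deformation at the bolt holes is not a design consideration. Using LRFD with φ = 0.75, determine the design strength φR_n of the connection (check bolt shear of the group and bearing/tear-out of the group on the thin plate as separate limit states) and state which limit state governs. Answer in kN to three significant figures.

126 kN (bolt shear governs)

Bolt shear: A_b = π·12²/4 = 113.1 mm²; R_n = 372 × 113.1 × 4 × 1 / 1000 = 168.3 kN → 0.75 × 168.3 = 126 kN.
Bearing (1.5 l_c t F_u ≤ 3.0 d t F_u): upper limit = 3.0·12·6·400 / 1000 = 86.4 kN.
  Edge l_c = 30 − 14/2 = 23 → r_n = 82.8 kN; interior l_c = 45 − 14 = 31 → r_n = 86.4 kN.
  R_n,bearing = 1·82.8 + 3·86.4 = 342 kN → 0.75 × 342 = 257 kN.
Bolt shear governs: 126 kN.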